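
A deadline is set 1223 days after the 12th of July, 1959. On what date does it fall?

+366 (one year; includes Feb 29, 1960) → Jul 12, 1960 (857 left).
+365 (one year) → Jul 12, 1961 (492 left).
+365 (one year) → Jul 12, 1962 (127 left).
Jul has 31 days: +20 → Aug 1, 1962 (107 left).
Aug has 31 days: +31 → Sep 1, 1962 (76 left).
Sep has 30 days: +30 → Oct 1, 1962 (46 left).
Oct has 31 days: +31 → Nov 1, 1962 (15 left).
+15 → Nov 16, 1962.

November 16, 1962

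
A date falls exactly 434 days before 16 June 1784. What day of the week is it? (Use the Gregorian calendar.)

Wednesday

First find the weekday of Jun 16, 1784. Doomsday rule: the anchor day for the 1700s is Sunday. For year 84: 84÷12 = 7 r 0, and 0÷4 = 0, so 7+0+0 = 7.
Sunday + 7 ≡ Sunday — that's 1784's doomsday.
In June the doomsday date is Jun 6.
Jun 16 is 10 days after Jun 6; 10 mod 7 = 3, so Sunday + 3 = Wednesday.
434 mod 7 = 0, so 434 days before a Wednesday is Wednesday − 0 = Wednesday.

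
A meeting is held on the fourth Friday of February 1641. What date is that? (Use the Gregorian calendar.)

February 1, 1641 is a Friday.
The first Friday is therefore February 1 (same day).
The fourth Friday is 1 + 3×7 = February 22.

February 22, 1641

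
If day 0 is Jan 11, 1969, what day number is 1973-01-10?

Jan 11, 1969 → Jan 11, 1970: 365 days.
Jan 11, 1970 → Jan 11, 1971: 365 days.
Jan 11, 1971 → Jan 11, 1972: 365 days.
Jan 11, 1972 → Feb 11, 1972: 31 days (January has 31).
Feb 11, 1972 → Mar 11, 1972: 29 days (February has 29).
Mar 11, 1972 → Apr 11, 1972: 31 days (March has 31).
Apr 11, 1972 → May 11, 1972: 30 days (April has 30).
May 11, 1972 → Jun 11, 1972: 31 days (May has 31).
Jun 11, 1972 → Jul 11, 1972: 30 days (June has 30).
Jul 11, 1972 → Aug 11, 1972: 31 days (July has 31).
Aug 11, 1972 → Sep 11, 1972: 31 days (August has 31).
Sep 11, 1972 → Oct 11, 1972: 30 days (September has 30).
Oct 11, 1972 → Nov 11, 1972: 31 days (October has 31).
Nov 11, 1972 → Dec 11, 1972: 30 days (November has 30).
Dec 11, 1972 → Jan 10, 1973: 30 days.
Total: 1460 days.

1460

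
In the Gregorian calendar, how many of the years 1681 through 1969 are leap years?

Multiples of 4 in [1681,1969]: 72.
Of those, multiples of 100: 3 (not leap unless ÷400).
Multiples of 400: 0.
Leap years = 72 − 3 + 0 = 69.

69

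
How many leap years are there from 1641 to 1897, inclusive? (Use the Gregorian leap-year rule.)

Multiples of 4 in [1641,1897]: 64.
Of those, multiples of 100: 2 (not leap unless ÷400).
Multiples of 400: 0.
Leap years = 64 − 2 + 0 = 62.

62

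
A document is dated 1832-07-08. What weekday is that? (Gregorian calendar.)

Doomsday rule: the anchor day for the 1800s is Friday. For year 32: 32÷12 = 2 r 8, and 8÷4 = 2, so 2+8+2 = 12.
Friday + 12 ≡ Wednesday — that's 1832's doomsday.
In July the doomsday date is Jul 11.
Jul 8 is 3 days before Jul 11; 3 mod 7 = 3, so Wednesday − 3 = Sunday.

Sunday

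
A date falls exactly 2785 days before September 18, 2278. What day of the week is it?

First find the weekday of Sep 18, 2278. Doomsday rule: the anchor day for the 2200s is Friday. For year 78: 78÷12 = 6 r 6, and 6÷4 = 1, so 6+6+1 = 13.
Friday + 13 ≡ Thursday — that's 2278's doomsday.
In September the doomsday date is Sep 5.
Sep 18 is 13 days after Sep 5; 13 mod 7 = 6, so Thursday + 6 = Wednesday.
2785 mod 7 = 6, so 2785 days before a Wednesday is Wednesday − 6 = Thursday.

Thursday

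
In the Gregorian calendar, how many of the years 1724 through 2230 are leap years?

123

Multiples of 4 in [1724,2230]: 127.
Of those, multiples of 100: 5 (not leap unless ÷400).
Multiples of 400: 1.
Leap years = 127 − 5 + 1 = 123.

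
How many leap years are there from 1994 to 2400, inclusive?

99

Multiples of 4 in [1994,2400]: 102.
Of those, multiples of 100: 5 (not leap unless ÷400).
Multiples of 400: 2.
Leap years = 102 − 5 + 2 = 99.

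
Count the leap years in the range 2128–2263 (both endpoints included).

33

Multiples of 4 in [2128,2263]: 34.
Of those, multiples of 100: 1 (not leap unless ÷400).
Multiples of 400: 0.
Leap years = 34 − 1 + 0 = 33.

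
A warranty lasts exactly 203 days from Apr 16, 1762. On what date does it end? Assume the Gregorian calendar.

Apr has 30 days: +15 → May 1, 1762 (188 left).
May has 31 days: +31 → Jun 1, 1762 (157 left).
Jun has 30 days: +30 → Jul 1, 1762 (127 left).
Jul has 31 days: +31 → Aug 1, 1762 (96 left).
Aug has 31 days: +31 → Sep 1, 1762 (65 left).
Sep has 30 days: +30 → Oct 1, 1762 (35 left).
Oct has 31 days: +31 → Nov 1, 1762 (4 left).
+4 → Nov 5, 1762.

November 5, 1762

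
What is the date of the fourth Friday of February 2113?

February 24, 2113

February 1, 2113 is a Wednesday.
The first Friday is therefore February 3 (2 days later).
The fourth Friday is 3 + 3×7 = February 24.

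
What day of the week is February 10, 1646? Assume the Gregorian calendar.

Doomsday rule: the anchor day for the 1600s is Tuesday. For year 46: 46÷12 = 3 r 10, and 10÷4 = 2, so 3+10+2 = 15.
Tuesday + 15 ≡ Wednesday — that's 1646's doomsday.
In February the doomsday date is Feb 28 (1646 is not a leap year).
Feb 10 is 18 days before Feb 28; 18 mod 7 = 4, so Wednesday − 4 = Saturday.

Saturday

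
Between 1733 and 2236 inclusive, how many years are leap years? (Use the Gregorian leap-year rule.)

Multiples of 4 in [1733,2236]: 126.
Of those, multiples of 100: 5 (not leap unless ÷400).
Multiples of 400: 1.
Leap years = 126 − 5 + 1 = 122.

122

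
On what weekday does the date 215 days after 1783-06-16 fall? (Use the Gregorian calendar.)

Jun 16, 1783 is a Monday.
215 mod 7 = 5, so 215 days after a Monday is Monday + 5 = Saturday.

Saturday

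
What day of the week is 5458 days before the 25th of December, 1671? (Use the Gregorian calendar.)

Sunday

Dec 25, 1671 is a Friday.
5458 mod 7 = 5, so 5458 days before a Friday is Friday − 5 = Sunday.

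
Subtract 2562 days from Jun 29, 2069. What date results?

−365 (one year) → Jun 29, 2068 (2197 left).
−366 (one year; includes Feb 29, 2068) → Jun 29, 2067 (1831 left).
−365 (one year) → Jun 29, 2066 (1466 left).
−365 (one year) → Jun 29, 2065 (1101 left).
−365 (one year) → Jun 29, 2064 (736 left).
−366 (one year; includes Feb 29, 2064) → Jun 29, 2063 (370 left).
−29 → May 31, 2063 (end of May, 31 days; 341 left).
−31 → Apr 30, 2063 (end of Apr, 30 days; 310 left).
−30 → Mar 31, 2063 (end of Mar, 31 days; 280 left).
−31 → Feb 28, 2063 (end of Feb, 28 days; 249 left).
−28 → Jan 31, 2063 (end of Jan, 31 days; 221 left).
−31 → Dec 31, 2062 (end of Dec, 31 days; 190 left).
−31 → Nov 30, 2062 (end of Nov, 30 days; 159 left).
−30 → Oct 31, 2062 (end of Oct, 31 days; 129 left).
−31 → Sep 30, 2062 (end of Sep, 30 days; 98 left).
−30 → Aug 31, 2062 (end of Aug, 31 days; 68 left).
−31 → Jul 31, 2062 (end of Jul, 31 days; 37 left).
−31 → Jun 30, 2062 (end of Jun, 30 days; 6 left).
−6 → Jun 24, 2062.

June 24, 2062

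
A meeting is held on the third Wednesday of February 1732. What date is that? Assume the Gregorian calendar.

February 1, 1732 is a Friday.
The first Wednesday is therefore February 6 (5 days later).
The third Wednesday is 6 + 2×7 = February 20.

February 20, 1732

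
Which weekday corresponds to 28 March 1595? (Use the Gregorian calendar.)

Doomsday rule: the anchor day for the 1500s is Wednesday. For year 95: 95÷12 = 7 r 11, and 11÷4 = 2, so 7+11+2 = 20.
Wednesday + 20 ≡ Tuesday — that's 1595's doomsday.
In March the doomsday date is Mar 14.
Mar 28 is 14 days after Mar 14; 14 mod 7 = 0, so Tuesday + 0 = Tuesday.

Tuesday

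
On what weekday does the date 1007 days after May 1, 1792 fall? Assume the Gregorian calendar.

Monday

May 1, 1792 is a Tuesday.
1007 mod 7 = 6, so 1007 days after a Tuesday is Tuesday + 6 = Monday.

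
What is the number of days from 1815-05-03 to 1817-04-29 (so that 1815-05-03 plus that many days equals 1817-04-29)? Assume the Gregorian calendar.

727

May 3, 1815 → May 3, 1816: 366 days (Feb 29, 1816 is in that span).
May 3, 1816 → Jun 3, 1816: 31 days (May has 31).
Jun 3, 1816 → Jul 3, 1816: 30 days (June has 30).
Jul 3, 1816 → Aug 3, 1816: 31 days (July has 31).
Aug 3, 1816 → Sep 3, 1816: 31 days (August has 31).
Sep 3, 1816 → Oct 3, 1816: 30 days (September has 30).
Oct 3, 1816 → Nov 3, 1816: 31 days (October has 31).
Nov 3, 1816 → Dec 3, 1816: 30 days (November has 30).
Dec 3, 1816 → Jan 3, 1817: 31 days (December has 31).
Jan 3, 1817 → Feb 3, 1817: 31 days (January has 31).
Feb 3, 1817 → Mar 3, 1817: 28 days (February has 28).
Mar 3, 1817 → Apr 3, 1817: 31 days (March has 31).
Apr 3, 1817 → Apr 29, 1817: 26 days.
Total: 727 days.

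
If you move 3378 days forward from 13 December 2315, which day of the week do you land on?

First find the weekday of Dec 13, 2315. Doomsday rule: the anchor day for the 2300s is Wednesday. For year 15: 15÷12 = 1 r 3, and 3÷4 = 0, so 1+3+0 = 4.
Wednesday + 4 ≡ Sunday — that's 2315's doomsday.
In December the doomsday date is Dec 12.
Dec 13 is 1 day after Dec 12; 1 mod 7 = 1, so Sunday + 1 = Monday.
3378 mod 7 = 4, so 3378 days after a Monday is Monday + 4 = Friday.

Friday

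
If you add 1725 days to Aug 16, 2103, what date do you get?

May 6, 2108

+366 (one year; includes Feb 29, 2104) → Aug 16, 2104 (1359 left).
+365 (one year) → Aug 16, 2105 (994 left).
+365 (one year) → Aug 16, 2106 (629 left).
+365 (one year) → Aug 16, 2107 (264 left).
Aug has 31 days: +16 → Sep 1, 2107 (248 left).
Sep has 30 days: +30 → Oct 1, 2107 (218 left).
Oct has 31 days: +31 → Nov 1, 2107 (187 left).
Nov has 30 days: +30 → Dec 1, 2107 (157 left).
Dec has 31 days: +31 → Jan 1, 2108 (126 left).
Jan has 31 days: +31 → Feb 1, 2108 (95 left).
Feb has 29 days: +29 → Mar 1, 2108 (66 left).
Mar has 31 days: +31 → Apr 1, 2108 (35 left).
Apr has 30 days: +30 → May 1, 2108 (5 left).
+5 → May 6, 2108.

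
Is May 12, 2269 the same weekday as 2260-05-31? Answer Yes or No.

From May 31, 2260 to May 12, 2269 is 3268 days.
3268 mod 7 = 6, so they are different weekdays.
(May 31, 2260 is a Thursday; May 12, 2269 is a Wednesday.)

No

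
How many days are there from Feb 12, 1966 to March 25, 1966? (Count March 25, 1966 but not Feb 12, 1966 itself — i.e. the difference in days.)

41

Feb 12, 1966 → Mar 12, 1966: 28 days (February has 28).
Mar 12, 1966 → Mar 25, 1966: 13 days.
Total: 41 days.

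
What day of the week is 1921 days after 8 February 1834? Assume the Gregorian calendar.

Feb 8, 1834 is a Saturday.
1921 mod 7 = 3, so 1921 days after a Saturday is Saturday + 3 = Tuesday.

Tuesday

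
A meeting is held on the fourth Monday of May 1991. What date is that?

May 1, 1991 is a Wednesday.
The first Monday is therefore May 6 (5 days later).
The fourth Monday is 6 + 3×7 = May 27.

May 27, 1991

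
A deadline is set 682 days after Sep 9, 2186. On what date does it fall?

+365 (one year) → Sep 9, 2187 (317 left).
Sep has 30 days: +22 → Oct 1, 2187 (295 left).
Oct has 31 days: +31 → Nov 1, 2187 (264 left).
Nov has 30 days: +30 → Dec 1, 2187 (234 left).
Dec has 31 days: +31 → Jan 1, 2188 (203 left).
Jan has 31 days: +31 → Feb 1, 2188 (172 left).
Feb has 29 days: +29 → Mar 1, 2188 (143 left).
Mar has 31 days: +31 → Apr 1, 2188 (112 left).
Apr has 30 days: +30 → May 1, 2188 (82 left).
May has 31 days: +31 → Jun 1, 2188 (51 left).
Jun has 30 days: +30 → Jul 1, 2188 (21 left).
+21 → Jul 22, 2188.

July 22, 2188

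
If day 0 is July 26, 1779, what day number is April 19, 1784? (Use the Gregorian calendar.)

Jul 26, 1779 → Jul 26, 1780: 366 days (Feb 29, 1780 is in that span).
Jul 26, 1780 → Jul 26, 1781: 365 days.
Jul 26, 1781 → Jul 26, 1782: 365 days.
Jul 26, 1782 → Jul 26, 1783: 365 days.
Jul 26, 1783 → Aug 26, 1783: 31 days (July has 31).
Aug 26, 1783 → Sep 26, 1783: 31 days (August has 31).
Sep 26, 1783 → Oct 26, 1783: 30 days (September has 30).
Oct 26, 1783 → Nov 26, 1783: 31 days (October has 31).
Nov 26, 1783 → Dec 26, 1783: 30 days (November has 30).
Dec 26, 1783 → Jan 26, 1784: 31 days (December has 31).
Jan 26, 1784 → Feb 26, 1784: 31 days (January has 31).
Feb 26, 1784 → Mar 26, 1784: 29 days (February has 29).
Mar 26, 1784 → Apr 19, 1784: 24 days.
Total: 1729 days.

1729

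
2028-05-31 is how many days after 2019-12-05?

3100

Dec 5, 2019 → Dec 5, 2020: 366 days (Feb 29, 2020 is in that span).
Dec 5, 2020 → Dec 5, 2021: 365 days.
Dec 5, 2021 → Dec 5, 2022: 365 days.
Dec 5, 2022 → Dec 5, 2023: 365 days.
Dec 5, 2023 → Dec 5, 2024: 366 days (Feb 29, 2024 is in that span).
Dec 5, 2024 → Dec 5, 2025: 365 days.
Dec 5, 2025 → Dec 5, 2026: 365 days.
Dec 5, 2026 → Dec 5, 2027: 365 days.
Dec 5, 2027 → Jan 5, 2028: 31 days (December has 31).
Jan 5, 2028 → Feb 5, 2028: 31 days (January has 31).
Feb 5, 2028 → Mar 5, 2028: 29 days (February has 29).
Mar 5, 2028 → Apr 5, 2028: 31 days (March has 31).
Apr 5, 2028 → May 5, 2028: 30 days (April has 30).
May 5, 2028 → May 31, 2028: 26 days.
Total: 3100 days.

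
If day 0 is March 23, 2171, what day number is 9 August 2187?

Mar 23, 2171 → Mar 23, 2172: 366 days (Feb 29, 2172 is in that span).
Mar 23, 2172 → Mar 23, 2173: 365 days.
Mar 23, 2173 → Mar 23, 2174: 365 days.
Mar 23, 2174 → Mar 23, 2175: 365 days.
Mar 23, 2175 → Mar 23, 2176: 366 days (Feb 29, 2176 is in that span).
Mar 23, 2176 → Mar 23, 2177: 365 days.
Mar 23, 2177 → Mar 23, 2178: 365 days.
Mar 23, 2178 → Mar 23, 2179: 365 days.
Mar 23, 2179 → Mar 23, 2180: 366 days (Feb 29, 2180 is in that span).
Mar 23, 2180 → Mar 23, 2181: 365 days.
Mar 23, 2181 → Mar 23, 2182: 365 days.
Mar 23, 2182 → Mar 23, 2183: 365 days.
Mar 23, 2183 → Mar 23, 2184: 366 days (Feb 29, 2184 is in that span).
Mar 23, 2184 → Mar 23, 2185: 365 days.
Mar 23, 2185 → Mar 23, 2186: 365 days.
Mar 23, 2186 → Mar 23, 2187: 365 days.
Mar 23, 2187 → Apr 23, 2187: 31 days (March has 31).
Apr 23, 2187 → May 23, 2187: 30 days (April has 30).
May 23, 2187 → Jun 23, 2187: 31 days (May has 31).
Jun 23, 2187 → Jul 23, 2187: 30 days (June has 30).
Jul 23, 2187 → Aug 9, 2187: 17 days.
Total: 5983 days.

5983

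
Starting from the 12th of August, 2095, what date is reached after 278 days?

May 16, 2096

Aug has 31 days: +20 → Sep 1, 2095 (258 left).
Sep has 30 days: +30 → Oct 1, 2095 (228 left).
Oct has 31 days: +31 → Nov 1, 2095 (197 left).
Nov has 30 days: +30 → Dec 1, 2095 (167 left).
Dec has 31 days: +31 → Jan 1, 2096 (136 left).
Jan has 31 days: +31 → Feb 1, 2096 (105 left).
Feb has 29 days: +29 → Mar 1, 2096 (76 left).
Mar has 31 days: +31 → Apr 1, 2096 (45 left).
Apr has 30 days: +30 → May 1, 2096 (15 left).
+15 → May 16, 2096.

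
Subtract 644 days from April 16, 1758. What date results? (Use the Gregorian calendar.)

−365 (one year) → Apr 16, 1757 (279 left).
−16 → Mar 31, 1757 (end of Mar, 31 days; 263 left).
−31 → Feb 28, 1757 (end of Feb, 28 days; 232 left).
−28 → Jan 31, 1757 (end of Jan, 31 days; 204 left).
−31 → Dec 31, 1756 (end of Dec, 31 days; 173 left).
−31 → Nov 30, 1756 (end of Nov, 30 days; 142 left).
−30 → Oct 31, 1756 (end of Oct, 31 days; 112 left).
−31 → Sep 30, 1756 (end of Sep, 30 days; 81 left).
−30 → Aug 31, 1756 (end of Aug, 31 days; 51 left).
−31 → Jul 31, 1756 (end of Jul, 31 days; 20 left).
−20 → Jul 11, 1756.

July 11, 1756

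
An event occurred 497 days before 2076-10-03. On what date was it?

−366 (one year; includes Feb 29, 2076) → Oct 3, 2075 (131 left).
−3 → Sep 30, 2075 (end of Sep, 30 days; 128 left).
−30 → Aug 31, 2075 (end of Aug, 31 days; 98 left).
−31 → Jul 31, 2075 (end of Jul, 31 days; 67 left).
−31 → Jun 30, 2075 (end of Jun, 30 days; 36 left).
−30 → May 31, 2075 (end of May, 31 days; 6 left).
−6 → May 25, 2075.

May 25, 2075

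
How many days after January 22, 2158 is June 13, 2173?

5621

Jan 22, 2158 → Jan 22, 2159: 365 days.
Jan 22, 2159 → Jan 22, 2160: 365 days.
Jan 22, 2160 → Jan 22, 2161: 366 days (Feb 29, 2160 is in that span).
Jan 22, 2161 → Jan 22, 2162: 365 days.
Jan 22, 2162 → Jan 22, 2163: 365 days.
Jan 22, 2163 → Jan 22, 2164: 365 days.
Jan 22, 2164 → Jan 22, 2165: 366 days (Feb 29, 2164 is in that span).
Jan 22, 2165 → Jan 22, 2166: 365 days.
Jan 22, 2166 → Jan 22, 2167: 365 days.
Jan 22, 2167 → Jan 22, 2168: 365 days.
Jan 22, 2168 → Jan 22, 2169: 366 days (Feb 29, 2168 is in that span).
Jan 22, 2169 → Jan 22, 2170: 365 days.
Jan 22, 2170 → Jan 22, 2171: 365 days.
Jan 22, 2171 → Jan 22, 2172: 365 days.
Jan 22, 2172 → Jan 22, 2173: 366 days (Feb 29, 2172 is in that span).
Jan 22, 2173 → Feb 22, 2173: 31 days (January has 31).
Feb 22, 2173 → Mar 22, 2173: 28 days (February has 28).
Mar 22, 2173 → Apr 22, 2173: 31 days (March has 31).
Apr 22, 2173 → May 22, 2173: 30 days (April has 30).
May 22, 2173 → Jun 13, 2173: 22 days.
Total: 5621 days.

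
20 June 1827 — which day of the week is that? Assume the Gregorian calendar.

Doomsday rule: the anchor day for the 1800s is Friday. For year 27: 27÷12 = 2 r 3, and 3÷4 = 0, so 2+3+0 = 5.
Friday + 5 ≡ Wednesday — that's 1827's doomsday.
In June the doomsday date is Jun 6.
Jun 20 is 14 days after Jun 6; 14 mod 7 = 0, so Wednesday + 0 = Wednesday.

Wednesday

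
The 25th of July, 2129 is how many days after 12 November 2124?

1716

Nov 12, 2124 → Nov 12, 2125: 365 days.
Nov 12, 2125 → Nov 12, 2126: 365 days.
Nov 12, 2126 → Nov 12, 2127: 365 days.
Nov 12, 2127 → Nov 12, 2128: 366 days (Feb 29, 2128 is in that span).
Nov 12, 2128 → Dec 12, 2128: 30 days (November has 30).
Dec 12, 2128 → Jan 12, 2129: 31 days (December has 31).
Jan 12, 2129 → Feb 12, 2129: 31 days (January has 31).
Feb 12, 2129 → Mar 12, 2129: 28 days (February has 28).
Mar 12, 2129 → Apr 12, 2129: 31 days (March has 31).
Apr 12, 2129 → May 12, 2129: 30 days (April has 30).
May 12, 2129 → Jun 12, 2129: 31 days (May has 31).
Jun 12, 2129 → Jul 12, 2129: 30 days (June has 30).
Jul 12, 2129 → Jul 25, 2129: 13 days.
Total: 1716 days.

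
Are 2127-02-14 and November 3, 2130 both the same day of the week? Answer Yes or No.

Yes

From Feb 14, 2127 to Nov 3, 2130 is 1358 days.
1358 mod 7 = 0, so they are the same weekday.
(Feb 14, 2127 is a Friday; Nov 3, 2130 is a Friday.)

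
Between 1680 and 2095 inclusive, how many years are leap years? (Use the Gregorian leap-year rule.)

Multiples of 4 in [1680,2095]: 104.
Of those, multiples of 100: 4 (not leap unless ÷400).
Multiples of 400: 1.
Leap years = 104 − 4 + 1 = 101.

101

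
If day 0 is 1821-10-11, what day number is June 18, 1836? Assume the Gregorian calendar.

5364

Oct 11, 1821 → Oct 11, 1822: 365 days.
Oct 11, 1822 → Oct 11, 1823: 365 days.
Oct 11, 1823 → Oct 11, 1824: 366 days (Feb 29, 1824 is in that span).
Oct 11, 1824 → Oct 11, 1825: 365 days.
Oct 11, 1825 → Oct 11, 1826: 365 days.
Oct 11, 1826 → Oct 11, 1827: 365 days.
Oct 11, 1827 → Oct 11, 1828: 366 days (Feb 29, 1828 is in that span).
Oct 11, 1828 → Oct 11, 1829: 365 days.
Oct 11, 1829 → Oct 11, 1830: 365 days.
Oct 11, 1830 → Oct 11, 1831: 365 days.
Oct 11, 1831 → Oct 11, 1832: 366 days (Feb 29, 1832 is in that span).
Oct 11, 1832 → Oct 11, 1833: 365 days.
Oct 11, 1833 → Oct 11, 1834: 365 days.
Oct 11, 1834 → Oct 11, 1835: 365 days.
Oct 11, 1835 → Nov 11, 1835: 31 days (October has 31).
Nov 11, 1835 → Dec 11, 1835: 30 days (November has 30).
Dec 11, 1835 → Jan 11, 1836: 31 days (December has 31).
Jan 11, 1836 → Feb 11, 1836: 31 days (January has 31).
Feb 11, 1836 → Mar 11, 1836: 29 days (February has 29).
Mar 11, 1836 → Apr 11, 1836: 31 days (March has 31).
Apr 11, 1836 → May 11, 1836: 30 days (April has 30).
May 11, 1836 → Jun 11, 1836: 31 days (May has 31).
Jun 11, 1836 → Jun 18, 1836: 7 days.
Total: 5364 days.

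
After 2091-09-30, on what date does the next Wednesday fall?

Sep 30, 2091 is a Sunday.
From Sunday to the next Wednesday is 3 days.
Sep 30, 2091 + 3 = Oct 3, 2091.

October 3, 2091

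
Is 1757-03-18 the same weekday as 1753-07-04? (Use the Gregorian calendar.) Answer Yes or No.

From Jul 4, 1753 to Mar 18, 1757 is 1353 days.
1353 mod 7 = 2, so they are different weekdays.
(Jul 4, 1753 is a Wednesday; Mar 18, 1757 is a Friday.)

No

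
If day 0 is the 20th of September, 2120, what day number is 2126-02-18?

Sep 20, 2120 → Sep 20, 2121: 365 days.
Sep 20, 2121 → Sep 20, 2122: 365 days.
Sep 20, 2122 → Sep 20, 2123: 365 days.
Sep 20, 2123 → Sep 20, 2124: 366 days (Feb 29, 2124 is in that span).
Sep 20, 2124 → Sep 20, 2125: 365 days.
Sep 20, 2125 → Oct 20, 2125: 30 days (September has 30).
Oct 20, 2125 → Nov 20, 2125: 31 days (October has 31).
Nov 20, 2125 → Dec 20, 2125: 30 days (November has 30).
Dec 20, 2125 → Jan 20, 2126: 31 days (December has 31).
Jan 20, 2126 → Feb 18, 2126: 29 days.
Total: 1977 days.

1977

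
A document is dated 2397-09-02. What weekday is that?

Tuesday

Doomsday rule: the anchor day for the 2300s is Wednesday. For year 97: 97÷12 = 8 r 1, and 1÷4 = 0, so 8+1+0 = 9.
Wednesday + 9 ≡ Friday — that's 2397's doomsday.
In September the doomsday date is Sep 5.
Sep 2 is 3 days before Sep 5; 3 mod 7 = 3, so Friday − 3 = Tuesday.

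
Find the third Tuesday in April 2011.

April 19, 2011

April 1, 2011 is a Friday.
The first Tuesday is therefore April 5 (4 days later).
The third Tuesday is 5 + 2×7 = April 19.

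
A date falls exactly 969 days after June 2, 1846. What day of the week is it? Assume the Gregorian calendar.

Friday

Jun 2, 1846 is a Tuesday.
969 mod 7 = 3, so 969 days after a Tuesday is Tuesday + 3 = Friday.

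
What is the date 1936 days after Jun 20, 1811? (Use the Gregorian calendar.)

October 7, 1816

+366 (one year; includes Feb 29, 1812) → Jun 20, 1812 (1570 left).
+365 (one year) → Jun 20, 1813 (1205 left).
+365 (one year) → Jun 20, 1814 (840 left).
+365 (one year) → Jun 20, 1815 (475 left).
+366 (one year; includes Feb 29, 1816) → Jun 20, 1816 (109 left).
Jun has 30 days: +11 → Jul 1, 1816 (98 left).
Jul has 31 days: +31 → Aug 1, 1816 (67 left).
Aug has 31 days: +31 → Sep 1, 1816 (36 left).
Sep has 30 days: +30 → Oct 1, 1816 (6 left).
+6 → Oct 7, 1816.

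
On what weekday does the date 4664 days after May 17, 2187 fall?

May 17, 2187 is a Thursday.
4664 mod 7 = 2, so 4664 days after a Thursday is Thursday + 2 = Saturday.

Saturday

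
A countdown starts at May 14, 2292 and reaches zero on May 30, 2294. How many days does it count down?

746

May 14, 2292 → May 14, 2293: 365 days.
May 14, 2293 → Jun 14, 2293: 31 days (May has 31).
Jun 14, 2293 → Jul 14, 2293: 30 days (June has 30).
Jul 14, 2293 → Aug 14, 2293: 31 days (July has 31).
Aug 14, 2293 → Sep 14, 2293: 31 days (August has 31).
Sep 14, 2293 → Oct 14, 2293: 30 days (September has 30).
Oct 14, 2293 → Nov 14, 2293: 31 days (October has 31).
Nov 14, 2293 → Dec 14, 2293: 30 days (November has 30).
Dec 14, 2293 → Jan 14, 2294: 31 days (December has 31).
Jan 14, 2294 → Feb 14, 2294: 31 days (January has 31).
Feb 14, 2294 → Mar 14, 2294: 28 days (February has 28).
Mar 14, 2294 → Apr 14, 2294: 31 days (March has 31).
Apr 14, 2294 → May 14, 2294: 30 days (April has 30).
May 14, 2294 → May 30, 2294: 16 days.
Total: 746 days.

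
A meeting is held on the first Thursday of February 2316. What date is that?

February 3, 2316

February 1, 2316 is a Tuesday.
The first Thursday is therefore February 3 (2 days later).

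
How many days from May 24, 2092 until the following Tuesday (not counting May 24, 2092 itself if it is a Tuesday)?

May 24, 2092 is a Saturday.
From Saturday to the next Tuesday is 3 days.

3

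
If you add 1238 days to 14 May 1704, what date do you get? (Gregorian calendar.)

October 4, 1707

+365 (one year) → May 14, 1705 (873 left).
+365 (one year) → May 14, 1706 (508 left).
+365 (one year) → May 14, 1707 (143 left).
May has 31 days: +18 → Jun 1, 1707 (125 left).
Jun has 30 days: +30 → Jul 1, 1707 (95 left).
Jul has 31 days: +31 → Aug 1, 1707 (64 left).
Aug has 31 days: +31 → Sep 1, 1707 (33 left).
Sep has 30 days: +30 → Oct 1, 1707 (3 left).
+3 → Oct 4, 1707.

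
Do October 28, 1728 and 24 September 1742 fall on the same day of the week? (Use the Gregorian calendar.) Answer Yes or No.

No

From Oct 28, 1728 to Sep 24, 1742 is 5079 days.
5079 mod 7 = 4, so they are different weekdays.
(Oct 28, 1728 is a Thursday; Sep 24, 1742 is a Monday.)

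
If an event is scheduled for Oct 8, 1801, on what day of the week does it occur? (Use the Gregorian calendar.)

Doomsday rule: the anchor day for the 1800s is Friday. For year 01: 1÷12 = 0 r 1, and 1÷4 = 0, so 0+1+0 = 1.
Friday + 1 ≡ Saturday — that's 1801's doomsday.
In October the doomsday date is Oct 10.
Oct 8 is 2 days before Oct 10; 2 mod 7 = 2, so Saturday − 2 = Thursday.

Thursday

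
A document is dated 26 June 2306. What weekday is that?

Tuesday

Doomsday rule: the anchor day for the 2300s is Wednesday. For year 06: 6÷12 = 0 r 6, and 6÷4 = 1, so 0+6+1 = 7.
Wednesday + 7 ≡ Wednesday — that's 2306's doomsday.
In June the doomsday date is Jun 6.
Jun 26 is 20 days after Jun 6; 20 mod 7 = 6, so Wednesday + 6 = Tuesday.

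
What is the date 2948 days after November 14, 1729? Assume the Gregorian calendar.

+365 (one year) → Nov 14, 1730 (2583 left).
+365 (one year) → Nov 14, 1731 (2218 left).
+366 (one year; includes Feb 29, 1732) → Nov 14, 1732 (1852 left).
+365 (one year) → Nov 14, 1733 (1487 left).
+365 (one year) → Nov 14, 1734 (1122 left).
+365 (one year) → Nov 14, 1735 (757 left).
+366 (one year; includes Feb 29, 1736) → Nov 14, 1736 (391 left).
Nov has 30 days: +17 → Dec 1, 1736 (374 left).
Dec has 31 days: +31 → Jan 1, 1737 (343 left).
Jan has 31 days: +31 → Feb 1, 1737 (312 left).
Feb has 28 days: +28 → Mar 1, 1737 (284 left).
Mar has 31 days: +31 → Apr 1, 1737 (253 left).
Apr has 30 days: +30 → May 1, 1737 (223 left).
May has 31 days: +31 → Jun 1, 1737 (192 left).
Jun has 30 days: +30 → Jul 1, 1737 (162 left).
Jul has 31 days: +31 → Aug 1, 1737 (131 left).
Aug has 31 days: +31 → Sep 1, 1737 (100 left).
Sep has 30 days: +30 → Oct 1, 1737 (70 left).
Oct has 31 days: +31 → Nov 1, 1737 (39 left).
Nov has 30 days: +30 → Dec 1, 1737 (9 left).
+9 → Dec 10, 1737.

December 10, 1737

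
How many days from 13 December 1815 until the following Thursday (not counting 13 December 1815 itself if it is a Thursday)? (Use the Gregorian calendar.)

Dec 13, 1815 is a Wednesday.
From Wednesday to the next Thursday is 1 day.

1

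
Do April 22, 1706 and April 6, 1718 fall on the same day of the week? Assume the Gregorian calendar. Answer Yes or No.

No

From Apr 22, 1706 to Apr 6, 1718 is 4367 days.
4367 mod 7 = 6, so they are different weekdays.
(Apr 22, 1706 is a Thursday; Apr 6, 1718 is a Wednesday.)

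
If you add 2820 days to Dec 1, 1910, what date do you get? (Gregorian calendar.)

August 21, 1918

+365 (one year) → Dec 1, 1911 (2455 left).
+366 (one year; includes Feb 29, 1912) → Dec 1, 1912 (2089 left).
+365 (one year) → Dec 1, 1913 (1724 left).
+365 (one year) → Dec 1, 1914 (1359 left).
+365 (one year) → Dec 1, 1915 (994 left).
+366 (one year; includes Feb 29, 1916) → Dec 1, 1916 (628 left).
+365 (one year) → Dec 1, 1917 (263 left).
Dec has 31 days: +31 → Jan 1, 1918 (232 left).
Jan has 31 days: +31 → Feb 1, 1918 (201 left).
Feb has 28 days: +28 → Mar 1, 1918 (173 left).
Mar has 31 days: +31 → Apr 1, 1918 (142 left).
Apr has 30 days: +30 → May 1, 1918 (112 left).
May has 31 days: +31 → Jun 1, 1918 (81 left).
Jun has 30 days: +30 → Jul 1, 1918 (51 left).
Jul has 31 days: +31 → Aug 1, 1918 (20 left).
+20 → Aug 21, 1918.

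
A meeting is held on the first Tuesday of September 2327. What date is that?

September 6, 2327

September 1, 2327 is a Thursday.
The first Tuesday is therefore September 6 (5 days later).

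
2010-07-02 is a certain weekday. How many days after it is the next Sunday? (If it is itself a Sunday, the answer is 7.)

2

Jul 2, 2010 is a Friday.
From Friday to the next Sunday is 2 days.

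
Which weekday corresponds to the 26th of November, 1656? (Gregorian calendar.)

Sunday

Doomsday rule: the anchor day for the 1600s is Tuesday. For year 56: 56÷12 = 4 r 8, and 8÷4 = 2, so 4+8+2 = 14.
Tuesday + 14 ≡ Tuesday — that's 1656's doomsday.
In November the doomsday date is Nov 7.
Nov 26 is 19 days after Nov 7; 19 mod 7 = 5, so Tuesday + 5 = Sunday.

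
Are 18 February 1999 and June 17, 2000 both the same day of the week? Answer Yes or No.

From Feb 18, 1999 to Jun 17, 2000 is 485 days.
485 mod 7 = 2, so they are different weekdays.
(Feb 18, 1999 is a Thursday; Jun 17, 2000 is a Saturday.)

No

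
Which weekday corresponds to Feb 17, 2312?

Saturday

Doomsday rule: the anchor day for the 2300s is Wednesday. For year 12: 12÷12 = 1 r 0, and 0÷4 = 0, so 1+0+0 = 1.
Wednesday + 1 ≡ Thursday — that's 2312's doomsday.
In February the doomsday date is Feb 29 (2312 is a leap year (divisible by 4)).
Feb 17 is 12 days before Feb 29; 12 mod 7 = 5, so Thursday − 5 = Saturday.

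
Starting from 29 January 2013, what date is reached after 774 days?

March 14, 2015

+365 (one year) → Jan 29, 2014 (409 left).
+365 (one year) → Jan 29, 2015 (44 left).
Jan has 31 days: +3 → Feb 1, 2015 (41 left).
Feb has 28 days: +28 → Mar 1, 2015 (13 left).
+13 → Mar 14, 2015.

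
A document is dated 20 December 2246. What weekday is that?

January 1, 2246 is a Thursday.
Jan 1, 2246 → Feb 1, 2246: 31 days (January has 31).
Feb 1, 2246 → Mar 1, 2246: 28 days (February has 28).
Mar 1, 2246 → Apr 1, 2246: 31 days (March has 31).
Apr 1, 2246 → May 1, 2246: 30 days (April has 30).
May 1, 2246 → Jun 1, 2246: 31 days (May has 31).
Jun 1, 2246 → Jul 1, 2246: 30 days (June has 30).
Jul 1, 2246 → Aug 1, 2246: 31 days (July has 31).
Aug 1, 2246 → Sep 1, 2246: 31 days (August has 31).
Sep 1, 2246 → Oct 1, 2246: 30 days (September has 30).
Oct 1, 2246 → Nov 1, 2246: 31 days (October has 31).
Nov 1, 2246 → Dec 1, 2246: 30 days (November has 30).
Dec 1, 2246 → Dec 20, 2246: 19 days.
Total: 353 days.
353 mod 7 = 3, so Thursday + 3 = Sunday.

Sunday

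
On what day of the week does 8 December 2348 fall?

Wednesday

Doomsday rule: the anchor day for the 2300s is Wednesday. For year 48: 48÷12 = 4 r 0, and 0÷4 = 0, so 4+0+0 = 4.
Wednesday + 4 ≡ Sunday — that's 2348's doomsday.
In December the doomsday date is Dec 12.
Dec 8 is 4 days before Dec 12; 4 mod 7 = 4, so Sunday − 4 = Wednesday.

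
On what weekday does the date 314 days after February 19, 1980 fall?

Feb 19, 1980 is a Tuesday.
314 mod 7 = 6, so 314 days after a Tuesday is Tuesday + 6 = Monday.

Monday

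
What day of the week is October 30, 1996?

January 1, 1996 is a Monday.
Jan 1, 1996 → Feb 1, 1996: 31 days (January has 31).
Feb 1, 1996 → Mar 1, 1996: 29 days (February has 29).
Mar 1, 1996 → Apr 1, 1996: 31 days (March has 31).
Apr 1, 1996 → May 1, 1996: 30 days (April has 30).
May 1, 1996 → Jun 1, 1996: 31 days (May has 31).
Jun 1, 1996 → Jul 1, 1996: 30 days (June has 30).
Jul 1, 1996 → Aug 1, 1996: 31 days (July has 31).
Aug 1, 1996 → Sep 1, 1996: 31 days (August has 31).
Sep 1, 1996 → Oct 1, 1996: 30 days (September has 30).
Oct 1, 1996 → Oct 30, 1996: 29 days.
Total: 303 days.
303 mod 7 = 2, so Monday + 2 = Wednesday.

Wednesday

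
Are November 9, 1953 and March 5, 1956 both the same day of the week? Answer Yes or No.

Yes

From Nov 9, 1953 to Mar 5, 1956 is 847 days.
847 mod 7 = 0, so they are the same weekday.
(Nov 9, 1953 is a Monday; Mar 5, 1956 is a Monday.)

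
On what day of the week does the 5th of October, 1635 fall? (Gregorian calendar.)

Doomsday rule: the anchor day for the 1600s is Tuesday. For year 35: 35÷12 = 2 r 11, and 11÷4 = 2, so 2+11+2 = 15.
Tuesday + 15 ≡ Wednesday — that's 1635's doomsday.
In October the doomsday date is Oct 10.
Oct 5 is 5 days before Oct 10; 5 mod 7 = 5, so Wednesday − 5 = Friday.

Friday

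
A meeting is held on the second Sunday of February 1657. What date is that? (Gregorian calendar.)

February 1, 1657 is a Thursday.
The first Sunday is therefore February 4 (3 days later).
The second Sunday is 4 + 1×7 = February 11.

February 11, 1657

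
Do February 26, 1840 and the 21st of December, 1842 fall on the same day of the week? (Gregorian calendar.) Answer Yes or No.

Yes

From Feb 26, 1840 to Dec 21, 1842 is 1029 days.
1029 mod 7 = 0, so they are the same weekday.
(Feb 26, 1840 is a Wednesday; Dec 21, 1842 is a Wednesday.)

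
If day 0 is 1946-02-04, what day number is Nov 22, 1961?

Feb 4, 1946 → Feb 4, 1947: 365 days.
Feb 4, 1947 → Feb 4, 1948: 365 days.
Feb 4, 1948 → Feb 4, 1949: 366 days (Feb 29, 1948 is in that span).
Feb 4, 1949 → Feb 4, 1950: 365 days.
Feb 4, 1950 → Feb 4, 1951: 365 days.
Feb 4, 1951 → Feb 4, 1952: 365 days.
Feb 4, 1952 → Feb 4, 1953: 366 days (Feb 29, 1952 is in that span).
Feb 4, 1953 → Feb 4, 1954: 365 days.
Feb 4, 1954 → Feb 4, 1955: 365 days.
Feb 4, 1955 → Feb 4, 1956: 365 days.
Feb 4, 1956 → Feb 4, 1957: 366 days (Feb 29, 1956 is in that span).
Feb 4, 1957 → Feb 4, 1958: 365 days.
Feb 4, 1958 → Feb 4, 1959: 365 days.
Feb 4, 1959 → Feb 4, 1960: 365 days.
Feb 4, 1960 → Feb 4, 1961: 366 days (Feb 29, 1960 is in that span).
Feb 4, 1961 → Mar 4, 1961: 28 days (February has 28).
Mar 4, 1961 → Apr 4, 1961: 31 days (March has 31).
Apr 4, 1961 → May 4, 1961: 30 days (April has 30).
May 4, 1961 → Jun 4, 1961: 31 days (May has 31).
Jun 4, 1961 → Jul 4, 1961: 30 days (June has 30).
Jul 4, 1961 → Aug 4, 1961: 31 days (July has 31).
Aug 4, 1961 → Sep 4, 1961: 31 days (August has 31).
Sep 4, 1961 → Oct 4, 1961: 30 days (September has 30).
Oct 4, 1961 → Nov 4, 1961: 31 days (October has 31).
Nov 4, 1961 → Nov 22, 1961: 18 days.
Total: 5770 days.

5770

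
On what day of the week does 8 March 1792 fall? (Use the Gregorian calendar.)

Doomsday rule: the anchor day for the 1700s is Sunday. For year 92: 92÷12 = 7 r 8, and 8÷4 = 2, so 7+8+2 = 17.
Sunday + 17 ≡ Wednesday — that's 1792's doomsday.
In March the doomsday date is Mar 14.
Mar 8 is 6 days before Mar 14; 6 mod 7 = 6, so Wednesday − 6 = Thursday.

Thursday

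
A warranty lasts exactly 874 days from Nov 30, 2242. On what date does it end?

April 22, 2245

+365 (one year) → Nov 30, 2243 (509 left).
+366 (one year; includes Feb 29, 2244) → Nov 30, 2244 (143 left).
Nov has 30 days: +1 → Dec 1, 2244 (142 left).
Dec has 31 days: +31 → Jan 1, 2245 (111 left).
Jan has 31 days: +31 → Feb 1, 2245 (80 left).
Feb has 28 days: +28 → Mar 1, 2245 (52 left).
Mar has 31 days: +31 → Apr 1, 2245 (21 left).
+21 → Apr 22, 2245.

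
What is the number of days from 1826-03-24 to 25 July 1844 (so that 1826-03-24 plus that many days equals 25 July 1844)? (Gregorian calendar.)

Mar 24, 1826 → Mar 24, 1827: 365 days.
Mar 24, 1827 → Mar 24, 1828: 366 days (Feb 29, 1828 is in that span).
Mar 24, 1828 → Mar 24, 1829: 365 days.
Mar 24, 1829 → Mar 24, 1830: 365 days.
Mar 24, 1830 → Mar 24, 1831: 365 days.
Mar 24, 1831 → Mar 24, 1832: 366 days (Feb 29, 1832 is in that span).
Mar 24, 1832 → Mar 24, 1833: 365 days.
Mar 24, 1833 → Mar 24, 1834: 365 days.
Mar 24, 1834 → Mar 24, 1835: 365 days.
Mar 24, 1835 → Mar 24, 1836: 366 days (Feb 29, 1836 is in that span).
Mar 24, 1836 → Mar 24, 1837: 365 days.
Mar 24, 1837 → Mar 24, 1838: 365 days.
Mar 24, 1838 → Mar 24, 1839: 365 days.
Mar 24, 1839 → Mar 24, 1840: 366 days (Feb 29, 1840 is in that span).
Mar 24, 1840 → Mar 24, 1841: 365 days.
Mar 24, 1841 → Mar 24, 1842: 365 days.
Mar 24, 1842 → Mar 24, 1843: 365 days.
Mar 24, 1843 → Mar 24, 1844: 366 days (Feb 29, 1844 is in that span).
Mar 24, 1844 → Apr 24, 1844: 31 days (March has 31).
Apr 24, 1844 → May 24, 1844: 30 days (April has 30).
May 24, 1844 → Jun 24, 1844: 31 days (May has 31).
Jun 24, 1844 → Jul 24, 1844: 30 days (June has 30).
Jul 24, 1844 → Jul 25, 1844: 1 days.
Total: 6698 days.

6698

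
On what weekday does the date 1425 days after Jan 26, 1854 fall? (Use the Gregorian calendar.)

Monday

First find the weekday of Jan 26, 1854. Doomsday rule: the anchor day for the 1800s is Friday. For year 54: 54÷12 = 4 r 6, and 6÷4 = 1, so 4+6+1 = 11.
Friday + 11 ≡ Tuesday — that's 1854's doomsday.
In January the doomsday date is Jan 3 (1854 is not a leap year).
Jan 26 is 23 days after Jan 3; 23 mod 7 = 2, so Tuesday + 2 = Thursday.
1425 mod 7 = 4, so 1425 days after a Thursday is Thursday + 4 = Monday.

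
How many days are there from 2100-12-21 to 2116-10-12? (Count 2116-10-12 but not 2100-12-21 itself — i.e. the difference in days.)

5774

Dec 21, 2100 → Dec 21, 2101: 365 days.
Dec 21, 2101 → Dec 21, 2102: 365 days.
Dec 21, 2102 → Dec 21, 2103: 365 days.
Dec 21, 2103 → Dec 21, 2104: 366 days (Feb 29, 2104 is in that span).
Dec 21, 2104 → Dec 21, 2105: 365 days.
Dec 21, 2105 → Dec 21, 2106: 365 days.
Dec 21, 2106 → Dec 21, 2107: 365 days.
Dec 21, 2107 → Dec 21, 2108: 366 days (Feb 29, 2108 is in that span).
Dec 21, 2108 → Dec 21, 2109: 365 days.
Dec 21, 2109 → Dec 21, 2110: 365 days.
Dec 21, 2110 → Dec 21, 2111: 365 days.
Dec 21, 2111 → Dec 21, 2112: 366 days (Feb 29, 2112 is in that span).
Dec 21, 2112 → Dec 21, 2113: 365 days.
Dec 21, 2113 → Dec 21, 2114: 365 days.
Dec 21, 2114 → Dec 21, 2115: 365 days.
Dec 21, 2115 → Jan 21, 2116: 31 days (December has 31).
Jan 21, 2116 → Feb 21, 2116: 31 days (January has 31).
Feb 21, 2116 → Mar 21, 2116: 29 days (February has 29).
Mar 21, 2116 → Apr 21, 2116: 31 days (March has 31).
Apr 21, 2116 → May 21, 2116: 30 days (April has 30).
May 21, 2116 → Jun 21, 2116: 31 days (May has 31).
Jun 21, 2116 → Jul 21, 2116: 30 days (June has 30).
Jul 21, 2116 → Aug 21, 2116: 31 days (July has 31).
Aug 21, 2116 → Sep 21, 2116: 31 days (August has 31).
Sep 21, 2116 → Oct 12, 2116: 21 days.
Total: 5774 days.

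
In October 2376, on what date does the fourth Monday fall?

October 1, 2376 is a Friday.
The first Monday is therefore October 4 (3 days later).
The fourth Monday is 4 + 3×7 = October 25.

October 25, 2376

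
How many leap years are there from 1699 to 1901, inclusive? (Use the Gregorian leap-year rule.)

48

Multiples of 4 in [1699,1901]: 51.
Of those, multiples of 100: 3 (not leap unless ÷400).
Multiples of 400: 0.
Leap years = 51 − 3 + 0 = 48.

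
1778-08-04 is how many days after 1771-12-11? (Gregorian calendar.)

Dec 11, 1771 → Dec 11, 1772: 366 days (Feb 29, 1772 is in that span).
Dec 11, 1772 → Dec 11, 1773: 365 days.
Dec 11, 1773 → Dec 11, 1774: 365 days.
Dec 11, 1774 → Dec 11, 1775: 365 days.
Dec 11, 1775 → Dec 11, 1776: 366 days (Feb 29, 1776 is in that span).
Dec 11, 1776 → Dec 11, 1777: 365 days.
Dec 11, 1777 → Jan 11, 1778: 31 days (December has 31).
Jan 11, 1778 → Feb 11, 1778: 31 days (January has 31).
Feb 11, 1778 → Mar 11, 1778: 28 days (February has 28).
Mar 11, 1778 → Apr 11, 1778: 31 days (March has 31).
Apr 11, 1778 → May 11, 1778: 30 days (April has 30).
May 11, 1778 → Jun 11, 1778: 31 days (May has 31).
Jun 11, 1778 → Jul 11, 1778: 30 days (June has 30).
Jul 11, 1778 → Aug 4, 1778: 24 days.
Total: 2428 days.

2428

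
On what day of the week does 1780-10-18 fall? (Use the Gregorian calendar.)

Wednesday

Doomsday rule: the anchor day for the 1700s is Sunday. For year 80: 80÷12 = 6 r 8, and 8÷4 = 2, so 6+8+2 = 16.
Sunday + 16 ≡ Tuesday — that's 1780's doomsday.
In October the doomsday date is Oct 10.
Oct 18 is 8 days after Oct 10; 8 mod 7 = 1, so Tuesday + 1 = Wednesday.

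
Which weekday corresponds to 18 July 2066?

Sunday

January 1, 2066 is a Friday.
Jan 1, 2066 → Feb 1, 2066: 31 days (January has 31).
Feb 1, 2066 → Mar 1, 2066: 28 days (February has 28).
Mar 1, 2066 → Apr 1, 2066: 31 days (March has 31).
Apr 1, 2066 → May 1, 2066: 30 days (April has 30).
May 1, 2066 → Jun 1, 2066: 31 days (May has 31).
Jun 1, 2066 → Jul 1, 2066: 30 days (June has 30).
Jul 1, 2066 → Jul 18, 2066: 17 days.
Total: 198 days.
198 mod 7 = 2, so Friday + 2 = Sunday.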